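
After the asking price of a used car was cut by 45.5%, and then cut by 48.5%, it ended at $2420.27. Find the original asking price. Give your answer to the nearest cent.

$8623.03

Undoing the 48.5% decrease: $2420.27 ÷ 0.515 ≈ $4699.553398.
Undoing the 45.5% decrease: $4699.553398 ÷ 0.545 ≈ $8623.03.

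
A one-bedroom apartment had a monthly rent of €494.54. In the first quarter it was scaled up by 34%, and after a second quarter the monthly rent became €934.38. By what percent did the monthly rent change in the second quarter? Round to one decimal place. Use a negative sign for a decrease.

After the first quarter: €494.54 × 1.34 = €662.6836.
Second-quarter multiplier: €934.38 ÷ €662.6836 ≈ 1.40999.
That is a change of 41.0%.

41.0%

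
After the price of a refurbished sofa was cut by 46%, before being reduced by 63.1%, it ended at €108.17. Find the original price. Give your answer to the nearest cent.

€542.86

The overall multiplier applied was 0.54 × 0.369 = 0.19926.
So the original price was €108.17 ÷ 0.19926 ≈ €542.86.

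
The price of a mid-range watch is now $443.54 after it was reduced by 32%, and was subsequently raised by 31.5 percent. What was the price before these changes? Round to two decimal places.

$496.02

Undoing the 31.5% increase: $443.54 ÷ 1.315 ≈ $337.292776.
Undoing the 32% decrease: $337.292776 ÷ 0.68 ≈ $496.02.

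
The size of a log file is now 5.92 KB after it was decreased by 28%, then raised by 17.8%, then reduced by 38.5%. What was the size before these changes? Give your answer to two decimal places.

11.35 KB

Undoing the 38.5% decrease: 5.92 ÷ 0.615 ≈ 9.626016.
Undoing the 17.8% increase: 9.626016 ÷ 1.178 ≈ 8.171491.
Undoing the 28% decrease: 8.171491 ÷ 0.72 ≈ 11.35 KB.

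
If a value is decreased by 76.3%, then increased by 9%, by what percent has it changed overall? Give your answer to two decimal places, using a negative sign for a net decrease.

The combined multiplier is 0.237 × 1.09 = 0.25833.
That corresponds to a decrease of 74.17%.

-74.17%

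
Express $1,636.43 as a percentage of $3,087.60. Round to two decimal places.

53.00%

$1,636.43 ÷ $3,087.60 ≈ 53.00%.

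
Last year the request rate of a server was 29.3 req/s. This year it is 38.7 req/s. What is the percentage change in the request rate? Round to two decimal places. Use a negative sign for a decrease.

32.08%

Change: 38.7 − 29.3 = 9.4.
Relative to the original: 9.4 ÷ 29.3 ≈ 32.08%.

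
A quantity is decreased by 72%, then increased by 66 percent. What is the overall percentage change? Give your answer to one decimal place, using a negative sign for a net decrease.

The combined multiplier is 0.28 × 1.66 = 0.4648.
That corresponds to a decrease of 53.5%.

-53.5%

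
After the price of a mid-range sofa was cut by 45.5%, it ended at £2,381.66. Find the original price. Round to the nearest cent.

The overall multiplier applied was 0.545.
So the original price was £2,381.66 ÷ 0.545 ≈ £4,370.02.

£4,370.02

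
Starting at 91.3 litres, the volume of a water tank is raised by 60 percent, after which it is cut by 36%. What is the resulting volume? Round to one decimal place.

60% increase: 91.3 × 1.6 = 146.08.
After the 36% decrease: 146.08 × 0.64 = 93.4912 ≈ 93.5.

93.5 litres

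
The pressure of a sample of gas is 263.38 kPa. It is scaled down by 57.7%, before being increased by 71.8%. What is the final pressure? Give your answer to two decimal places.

Each change multiplies by a factor: 0.423 × 1.718 = 0.726714.
263.38 × 0.726714 = 191.40193332 ≈ 191.40.

191.40 kPa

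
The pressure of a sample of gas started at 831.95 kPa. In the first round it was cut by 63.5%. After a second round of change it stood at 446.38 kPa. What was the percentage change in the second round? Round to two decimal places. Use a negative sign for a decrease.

47.00%

After the first round: 831.95 × 0.365 = 303.66175.
Second-round multiplier: 446.38 ÷ 303.66175 ≈ 1.469991.
That is a change of 47.00%.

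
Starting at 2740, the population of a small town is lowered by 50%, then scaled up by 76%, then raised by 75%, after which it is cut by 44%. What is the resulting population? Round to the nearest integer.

Apply the 50% decrease: 2740 × 0.5 = 1370.
After the 76% increase: 1370 × 1.76 = 2411.2.
75% increase: 2411.2 × 1.75 = 4219.6.
Apply the 44% decrease: 4219.6 × 0.56 = 2362.976 ≈ 2363.

2363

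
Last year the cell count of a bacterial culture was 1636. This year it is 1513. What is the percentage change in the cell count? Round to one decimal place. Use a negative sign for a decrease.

-7.5%

Change: 1513 − 1636 = -123.
Relative to the original: -123 ÷ 1636 ≈ -7.5%.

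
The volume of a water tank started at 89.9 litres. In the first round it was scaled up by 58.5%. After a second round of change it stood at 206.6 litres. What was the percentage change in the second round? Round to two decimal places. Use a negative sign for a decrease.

44.99%

After the first round: 89.9 × 1.585 = 142.4915.
Second-round multiplier: 206.6 ÷ 142.4915 ≈ 1.449911.
That is a change of 44.99%.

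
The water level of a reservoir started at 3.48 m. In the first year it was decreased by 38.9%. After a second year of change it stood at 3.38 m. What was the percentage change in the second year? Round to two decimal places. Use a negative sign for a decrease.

58.96%

After the first year: 3.48 × 0.611 = 2.12628.
Second-year multiplier: 3.38 ÷ 2.12628 ≈ 1.589631.
That is a change of 58.96%.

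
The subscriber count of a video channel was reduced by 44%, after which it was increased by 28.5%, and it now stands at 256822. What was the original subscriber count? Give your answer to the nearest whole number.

Undoing the 28.5% increase: 256822 ÷ 1.285 ≈ 199861.478599.
Undoing the 44% decrease: 199861.478599 ÷ 0.56 ≈ 356895.

356895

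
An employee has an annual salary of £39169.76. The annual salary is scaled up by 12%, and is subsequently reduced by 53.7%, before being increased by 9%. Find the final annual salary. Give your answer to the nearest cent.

£22139.94

Each change multiplies by a factor: 1.12 × 0.463 × 1.09 = 0.5652304.
£39169.76 × 0.5652304 = £22139.939112704 ≈ £22139.94.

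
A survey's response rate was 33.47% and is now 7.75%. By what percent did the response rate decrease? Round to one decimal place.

76.8%

The change is 7.75 − 33.47 = -25.72 percentage points.
Relative to the original 33.47%, that is -25.72 ÷ 33.47 ≈ -76.8%.
So the response rate fell by 76.8%.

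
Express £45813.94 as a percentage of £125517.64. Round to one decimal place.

£45813.94 ÷ £125517.64 ≈ 36.5%.

36.5%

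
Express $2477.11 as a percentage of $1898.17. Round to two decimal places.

$2477.11 ÷ $1898.17 ≈ 130.50%.

130.50%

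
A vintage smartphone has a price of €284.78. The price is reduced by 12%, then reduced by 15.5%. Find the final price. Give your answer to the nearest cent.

€211.76

Each change multiplies by a factor: 0.88 × 0.845 = 0.7436.
€284.78 × 0.7436 = €211.762408 ≈ €211.76.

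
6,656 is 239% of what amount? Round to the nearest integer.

2,785

6,656 ÷ 2.39 ≈ 2,785.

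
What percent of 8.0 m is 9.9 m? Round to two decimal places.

123.75%

9.9 m ÷ 8.0 m = 123.75%.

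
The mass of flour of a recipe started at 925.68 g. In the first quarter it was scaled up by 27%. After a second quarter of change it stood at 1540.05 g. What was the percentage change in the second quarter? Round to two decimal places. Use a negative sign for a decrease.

After the first quarter: 925.68 × 1.27 = 1175.6136.
Second-quarter multiplier: 1540.05 ÷ 1175.6136 ≈ 1.309997.
That is a change of 31.00%.

31.00%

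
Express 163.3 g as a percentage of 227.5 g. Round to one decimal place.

71.8%

163.3 g ÷ 227.5 g ≈ 71.8%.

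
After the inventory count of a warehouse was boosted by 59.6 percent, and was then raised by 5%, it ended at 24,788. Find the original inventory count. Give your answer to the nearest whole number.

14,792

Undoing the 5% increase: 24,788 ÷ 1.05 ≈ 23607.619048.
Undoing the 59.6% increase: 23607.619048 ÷ 1.596 ≈ 14,792.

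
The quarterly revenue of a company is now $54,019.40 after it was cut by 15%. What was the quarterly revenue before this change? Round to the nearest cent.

The overall multiplier applied was 0.85.
So the original quarterly revenue was $54,019.40 ÷ 0.85 ≈ $63,552.24.

$63,552.24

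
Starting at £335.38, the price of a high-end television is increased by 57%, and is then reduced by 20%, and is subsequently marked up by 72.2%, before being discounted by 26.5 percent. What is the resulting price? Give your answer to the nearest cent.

£533.15

Each change multiplies by a factor: 1.57 × 0.8 × 1.722 × 0.735 = 1.58968152.
£335.38 × 1.58968152 = £533.1473881776 ≈ £533.15.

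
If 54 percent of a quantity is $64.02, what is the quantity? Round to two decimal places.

$118.56

$64.02 ÷ 0.54 ≈ $118.56.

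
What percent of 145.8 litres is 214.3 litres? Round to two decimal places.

214.3 litres ÷ 145.8 litres ≈ 146.98%.

146.98%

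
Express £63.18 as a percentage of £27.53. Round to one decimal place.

229.5%

£63.18 ÷ £27.53 ≈ 229.5%.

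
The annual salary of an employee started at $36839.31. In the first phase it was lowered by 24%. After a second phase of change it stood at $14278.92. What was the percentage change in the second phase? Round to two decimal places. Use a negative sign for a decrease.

-49.00%

After the first phase: $36839.31 × 0.76 = $27997.8756.
Second-phase multiplier: $14278.92 ÷ $27997.8756 ≈ 0.51.
That is a change of -49.00%.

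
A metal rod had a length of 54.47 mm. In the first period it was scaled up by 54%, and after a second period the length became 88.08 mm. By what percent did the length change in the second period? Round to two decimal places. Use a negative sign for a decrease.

5.00%

After the first period: 54.47 × 1.54 = 83.8838.
Second-period multiplier: 88.08 ÷ 83.8838 ≈ 1.050024.
That is a change of 5.00%.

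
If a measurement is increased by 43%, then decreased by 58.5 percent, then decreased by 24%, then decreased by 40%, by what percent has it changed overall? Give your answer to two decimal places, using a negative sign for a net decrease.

-72.94%

A 43% increase multiplies by 1.43.
Then a 58.5% decrease: 1.43 × 0.415 = 0.59345.
Then a 24% decrease: 0.59345 × 0.76 = 0.451022.
Then a 40% decrease: 0.451022 × 0.6 = 0.2706132.
Overall factor 0.2706132, i.e. -72.94%.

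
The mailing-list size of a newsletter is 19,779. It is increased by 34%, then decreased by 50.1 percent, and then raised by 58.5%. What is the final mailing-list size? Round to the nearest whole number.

20,962

Each change multiplies by a factor: 1.34 × 0.499 × 1.585 = 1.0598261.
19,779 × 1.0598261 = 20962.3004319 ≈ 20,962.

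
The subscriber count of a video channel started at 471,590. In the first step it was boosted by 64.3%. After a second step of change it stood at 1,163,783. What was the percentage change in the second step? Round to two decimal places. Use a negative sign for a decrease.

After the first step: 471,590 × 1.643 = 774822.37.
Second-step multiplier: 1,163,783 ÷ 774822.37 ≈ 1.502.
That is a change of 50.20%.

50.20%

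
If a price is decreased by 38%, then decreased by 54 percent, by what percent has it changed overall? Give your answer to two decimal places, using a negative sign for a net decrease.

The combined multiplier is 0.62 × 0.46 = 0.2852.
That corresponds to a decrease of 71.48%.

-71.48%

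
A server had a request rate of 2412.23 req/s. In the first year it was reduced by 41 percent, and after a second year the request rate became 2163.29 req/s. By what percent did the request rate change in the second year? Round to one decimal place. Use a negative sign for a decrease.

52.0%

After the first year: 2412.23 × 0.59 = 1423.2157.
Second-year multiplier: 2163.29 ÷ 1423.2157 ≈ 1.52.
That is a change of 52.0%.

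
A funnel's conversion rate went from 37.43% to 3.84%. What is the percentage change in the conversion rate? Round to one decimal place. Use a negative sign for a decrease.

-89.7%

The change is 3.84 − 37.43 = -33.59 percentage points.
Relative to the original 37.43%, that is -33.59 ÷ 37.43 ≈ -89.7%.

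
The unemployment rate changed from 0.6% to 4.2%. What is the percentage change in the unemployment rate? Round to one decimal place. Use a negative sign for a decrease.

The change is 4.2 − 0.6 = 3.6 percentage points.
Relative to the original 0.6%, that is 3.6 ÷ 0.6 = 600.0%.

600.0%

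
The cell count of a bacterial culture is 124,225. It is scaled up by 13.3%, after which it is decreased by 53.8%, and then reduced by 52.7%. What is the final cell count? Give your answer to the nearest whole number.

Apply the 13.3% increase: 124,225 × 1.133 = 140746.925.
Apply the 53.8% decrease: 140746.925 × 0.462 = 65025.07935.
After the 52.7% decrease: 65025.07935 × 0.473 = 30756.86253255 ≈ 30,757.

30,757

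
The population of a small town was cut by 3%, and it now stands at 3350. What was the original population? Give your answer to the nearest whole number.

The overall multiplier applied was 0.97.
So the original population was 3350 ÷ 0.97 ≈ 3454.

3454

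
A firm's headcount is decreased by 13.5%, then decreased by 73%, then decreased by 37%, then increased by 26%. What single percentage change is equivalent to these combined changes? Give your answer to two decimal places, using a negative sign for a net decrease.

-81.46%

A 13.5% decrease multiplies by 0.865.
Then a 73% decrease: 0.865 × 0.27 = 0.23355.
Then a 37% decrease: 0.23355 × 0.63 = 0.1471365.
Then a 26% increase: 0.1471365 × 1.26 = 0.18539199.
Overall factor 0.18539199, i.e. -81.46%.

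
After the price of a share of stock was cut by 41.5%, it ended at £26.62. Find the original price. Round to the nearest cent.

The overall multiplier applied was 0.585.
So the original price was £26.62 ÷ 0.585 ≈ £45.50.

£45.50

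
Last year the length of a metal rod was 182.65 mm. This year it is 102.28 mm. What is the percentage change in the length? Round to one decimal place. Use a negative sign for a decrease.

-44.0%

Change: 102.28 − 182.65 = -80.37.
Relative to the original: -80.37 ÷ 182.65 ≈ -44.0%.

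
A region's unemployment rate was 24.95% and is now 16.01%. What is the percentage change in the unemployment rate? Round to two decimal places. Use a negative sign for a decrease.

-35.83%

The change is 16.01 − 24.95 = -8.94 percentage points.
Relative to the original 24.95%, that is -8.94 ÷ 24.95 ≈ -35.83%.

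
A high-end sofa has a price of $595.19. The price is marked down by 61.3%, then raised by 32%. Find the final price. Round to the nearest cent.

$304.05

Each change multiplies by a factor: 0.387 × 1.32 = 0.51084.
$595.19 × 0.51084 = $304.0468596 ≈ $304.05.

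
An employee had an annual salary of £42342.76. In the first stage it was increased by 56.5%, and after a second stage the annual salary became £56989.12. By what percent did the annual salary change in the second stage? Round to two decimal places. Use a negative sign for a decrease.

-14.00%

After the first stage: £42342.76 × 1.565 = £66266.4194.
Second-stage multiplier: £56989.12 ÷ £66266.4194 ≈ 0.86.
That is a change of -14.00%.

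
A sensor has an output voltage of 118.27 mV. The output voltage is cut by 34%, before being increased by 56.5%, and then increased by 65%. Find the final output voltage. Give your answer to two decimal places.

201.57 mV

Apply the 34% decrease: 118.27 × 0.66 = 78.0582.
Apply the 56.5% increase: 78.0582 × 1.565 = 122.161083.
65% increase: 122.161083 × 1.65 = 201.56578695 ≈ 201.57.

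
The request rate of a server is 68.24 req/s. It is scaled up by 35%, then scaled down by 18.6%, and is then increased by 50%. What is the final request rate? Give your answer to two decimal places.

112.48 req/s

Each change multiplies by a factor: 1.35 × 0.814 × 1.5 = 1.64835.
68.24 × 1.64835 = 112.483404 ≈ 112.48.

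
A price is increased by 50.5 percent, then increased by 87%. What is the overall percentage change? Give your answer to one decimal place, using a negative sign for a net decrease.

A 50.5% increase multiplies by 1.505.
Then an 87% increase: 1.505 × 1.87 = 2.81435.
Overall factor 2.81435, i.e. 181.4%.

181.4%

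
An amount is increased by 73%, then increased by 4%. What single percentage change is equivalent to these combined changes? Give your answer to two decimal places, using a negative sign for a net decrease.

The combined multiplier is 1.73 × 1.04 = 1.7992.
That corresponds to an increase of 79.92%.

79.92%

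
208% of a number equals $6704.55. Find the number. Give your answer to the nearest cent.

$6704.55 ÷ 2.08 ≈ $3223.34.

$3223.34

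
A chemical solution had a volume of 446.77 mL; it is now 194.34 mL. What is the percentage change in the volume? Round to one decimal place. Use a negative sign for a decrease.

-56.5%

Change: 194.34 − 446.77 = -252.43.
Relative to the original: -252.43 ÷ 446.77 ≈ -56.5%.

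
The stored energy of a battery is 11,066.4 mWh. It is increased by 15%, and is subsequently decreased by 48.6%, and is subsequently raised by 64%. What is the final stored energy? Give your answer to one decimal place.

Each change multiplies by a factor: 1.15 × 0.514 × 1.64 = 0.969404.
11,066.4 × 0.969404 = 10727.8124256 ≈ 10,727.8.

10,727.8 mWh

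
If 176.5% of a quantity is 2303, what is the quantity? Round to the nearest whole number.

2303 ÷ 1.765 ≈ 1305.

1305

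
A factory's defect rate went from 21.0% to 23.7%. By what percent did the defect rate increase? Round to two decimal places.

12.86%

The change is 23.7 − 21.0 = 2.7 percentage points.
Relative to the original 21.0%, that is 2.7 ÷ 21.0 ≈ 12.86%.
So the defect rate rose by 12.86%.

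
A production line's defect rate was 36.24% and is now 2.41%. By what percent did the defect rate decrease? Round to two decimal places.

The change is 2.41 − 36.24 = -33.83 percentage points.
Relative to the original 36.24%, that is -33.83 ÷ 36.24 ≈ -93.35%.
So the defect rate fell by 93.35%.

93.35%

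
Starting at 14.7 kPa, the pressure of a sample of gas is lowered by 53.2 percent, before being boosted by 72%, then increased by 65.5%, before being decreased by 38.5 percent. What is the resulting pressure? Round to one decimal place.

Each change multiplies by a factor: 0.468 × 1.72 × 1.655 × 0.615 = 0.819308412.
14.7 × 0.819308412 = 12.0438336564 ≈ 12.0.

12.0 kPa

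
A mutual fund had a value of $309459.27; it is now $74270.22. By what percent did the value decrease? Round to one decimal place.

76.0%

Change: $74270.22 − $309459.27 = -$235189.05.
Relative to the original: -$235189.05 ÷ $309459.27 ≈ -76.0%.
So the value decreased by 76.0%.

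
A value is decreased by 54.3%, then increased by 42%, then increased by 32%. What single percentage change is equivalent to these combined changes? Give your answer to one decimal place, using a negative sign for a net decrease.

The combined multiplier is 0.457 × 1.42 × 1.32 = 0.8566008.
That corresponds to a decrease of 14.3%.

-14.3%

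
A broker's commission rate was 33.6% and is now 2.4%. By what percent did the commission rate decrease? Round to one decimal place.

92.9%

The change is 2.4 − 33.6 = -31.2 percentage points.
Relative to the original 33.6%, that is -31.2 ÷ 33.6 ≈ -92.9%.
So the commission rate fell by 92.9%.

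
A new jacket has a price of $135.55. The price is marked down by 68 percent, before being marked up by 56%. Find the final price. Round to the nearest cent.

$67.67

Each change multiplies by a factor: 0.32 × 1.56 = 0.4992.
$135.55 × 0.4992 = $67.66656 ≈ $67.67.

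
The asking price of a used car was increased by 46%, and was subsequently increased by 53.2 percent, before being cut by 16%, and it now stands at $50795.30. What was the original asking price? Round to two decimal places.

The overall multiplier applied was 1.46 × 1.532 × 0.84 = 1.8788448.
So the original asking price was $50795.30 ÷ 1.8788448 ≈ $27035.39.

$27035.39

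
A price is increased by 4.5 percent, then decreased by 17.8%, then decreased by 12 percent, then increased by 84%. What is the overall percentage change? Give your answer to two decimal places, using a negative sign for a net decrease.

A 4.5% increase multiplies by 1.045.
Then a 17.8% decrease: 1.045 × 0.822 = 0.85899.
Then a 12% decrease: 0.85899 × 0.88 = 0.7559112.
Then an 84% increase: 0.7559112 × 1.84 = 1.390876608.
Overall factor 1.390876608, i.e. 39.09%.

39.09%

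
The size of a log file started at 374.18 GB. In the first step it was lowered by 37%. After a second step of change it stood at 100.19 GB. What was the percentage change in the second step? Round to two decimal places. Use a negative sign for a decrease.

After the first step: 374.18 × 0.63 = 235.7334.
Second-step multiplier: 100.19 ÷ 235.7334 ≈ 0.425014.
That is a change of -57.50%.

-57.50%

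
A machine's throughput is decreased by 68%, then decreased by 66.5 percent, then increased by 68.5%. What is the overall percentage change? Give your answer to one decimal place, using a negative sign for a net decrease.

The combined multiplier is 0.32 × 0.335 × 1.685 = 0.180632.
That corresponds to a decrease of 81.9%.

-81.9%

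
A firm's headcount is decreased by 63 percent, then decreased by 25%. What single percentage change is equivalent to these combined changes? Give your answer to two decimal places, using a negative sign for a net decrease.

-72.25%

The combined multiplier is 0.37 × 0.75 = 0.2775.
That corresponds to a decrease of 72.25%.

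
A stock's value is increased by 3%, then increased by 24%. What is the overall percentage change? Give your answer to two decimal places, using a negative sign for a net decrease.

The combined multiplier is 1.03 × 1.24 = 1.2772.
That corresponds to an increase of 27.72%.

27.72%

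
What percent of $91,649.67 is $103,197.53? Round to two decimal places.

$103,197.53 ÷ $91,649.67 ≈ 112.60%.

112.60%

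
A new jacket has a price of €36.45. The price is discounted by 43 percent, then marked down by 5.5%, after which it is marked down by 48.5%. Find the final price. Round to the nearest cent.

€10.11

Each change multiplies by a factor: 0.57 × 0.945 × 0.515 = 0.27740475.
€36.45 × 0.27740475 = €10.1114031375 ≈ €10.11.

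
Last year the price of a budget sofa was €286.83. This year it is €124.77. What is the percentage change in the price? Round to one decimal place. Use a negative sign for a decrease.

Change: €124.77 − €286.83 = -€162.06.
Relative to the original: -€162.06 ÷ €286.83 ≈ -56.5%.

-56.5%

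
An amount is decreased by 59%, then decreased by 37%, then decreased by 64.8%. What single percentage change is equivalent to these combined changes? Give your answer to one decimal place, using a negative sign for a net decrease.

-90.9%

A 59% decrease multiplies by 0.41.
Then a 37% decrease: 0.41 × 0.63 = 0.2583.
Then a 64.8% decrease: 0.2583 × 0.352 = 0.0909216.
Overall factor 0.0909216, i.e. -90.9%.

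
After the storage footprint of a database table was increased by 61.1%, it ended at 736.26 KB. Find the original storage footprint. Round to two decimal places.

457.02 KB

The overall multiplier applied was 1.611.
So the original storage footprint was 736.26 ÷ 1.611 ≈ 457.02 KB.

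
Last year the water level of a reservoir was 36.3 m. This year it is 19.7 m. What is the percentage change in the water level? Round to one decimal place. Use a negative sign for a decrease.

Change: 19.7 − 36.3 = -16.6.
Relative to the original: -16.6 ÷ 36.3 ≈ -45.7%.

-45.7%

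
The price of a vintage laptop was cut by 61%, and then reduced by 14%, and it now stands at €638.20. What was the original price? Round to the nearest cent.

€1902.80

The overall multiplier applied was 0.39 × 0.86 = 0.3354.
So the original price was €638.20 ÷ 0.3354 ≈ €1902.80.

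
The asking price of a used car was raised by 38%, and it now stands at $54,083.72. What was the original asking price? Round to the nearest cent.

$39,191.10

The overall multiplier applied was 1.38.
So the original asking price was $54,083.72 ÷ 1.38 ≈ $39,191.10.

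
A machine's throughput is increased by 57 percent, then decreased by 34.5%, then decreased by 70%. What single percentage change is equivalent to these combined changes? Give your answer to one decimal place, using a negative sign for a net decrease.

-69.1%

The combined multiplier is 1.57 × 0.655 × 0.3 = 0.308505.
That corresponds to a decrease of 69.1%.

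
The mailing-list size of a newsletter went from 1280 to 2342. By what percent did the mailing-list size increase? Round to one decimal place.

Change: 2342 − 1280 = 1062.
Relative to the original: 1062 ÷ 1280 ≈ 83.0%.
So the mailing-list size increased by 83.0%.

83.0%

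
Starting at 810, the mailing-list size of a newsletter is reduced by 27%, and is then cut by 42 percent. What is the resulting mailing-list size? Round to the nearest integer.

Each change multiplies by a factor: 0.73 × 0.58 = 0.4234.
810 × 0.4234 = 342.954 ≈ 343.

343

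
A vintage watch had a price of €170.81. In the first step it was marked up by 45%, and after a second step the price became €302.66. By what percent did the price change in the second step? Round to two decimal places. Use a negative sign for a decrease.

After the first step: €170.81 × 1.45 = €247.6745.
Second-step multiplier: €302.66 ÷ €247.6745 ≈ 1.222007.
That is a change of 22.20%.

22.20%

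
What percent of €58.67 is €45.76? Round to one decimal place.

78.0%

€45.76 ÷ €58.67 ≈ 78.0%.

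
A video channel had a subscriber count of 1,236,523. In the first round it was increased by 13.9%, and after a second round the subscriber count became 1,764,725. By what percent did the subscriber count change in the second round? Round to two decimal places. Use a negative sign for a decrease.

25.30%

After the first round: 1,236,523 × 1.139 = 1408399.697.
Second-round multiplier: 1,764,725 ÷ 1408399.697 ≈ 1.253.
That is a change of 25.30%.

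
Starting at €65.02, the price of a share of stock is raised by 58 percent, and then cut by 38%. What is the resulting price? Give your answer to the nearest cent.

€63.69

Apply the 58% increase: €65.02 × 1.58 = €102.7316.
After the 38% decrease: €102.7316 × 0.62 = €63.693592 ≈ €63.69.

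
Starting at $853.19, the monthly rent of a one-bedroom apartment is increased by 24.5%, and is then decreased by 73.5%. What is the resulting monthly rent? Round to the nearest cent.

Each change multiplies by a factor: 1.245 × 0.265 = 0.329925.
$853.19 × 0.329925 = $281.48871075 ≈ $281.49.

$281.49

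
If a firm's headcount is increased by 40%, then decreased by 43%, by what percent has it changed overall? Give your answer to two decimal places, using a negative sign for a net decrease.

-20.20%

The combined multiplier is 1.4 × 0.57 = 0.798.
That corresponds to a decrease of 20.20%.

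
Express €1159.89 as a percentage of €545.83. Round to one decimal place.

212.5%

€1159.89 ÷ €545.83 ≈ 212.5%.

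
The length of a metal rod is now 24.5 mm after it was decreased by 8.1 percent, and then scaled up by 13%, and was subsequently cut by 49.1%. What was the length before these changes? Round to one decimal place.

Undoing the 49.1% decrease: 24.5 ÷ 0.509 ≈ 48.133595.
Undoing the 13% increase: 48.133595 ÷ 1.13 ≈ 42.596102.
Undoing the 8.1% decrease: 42.596102 ÷ 0.919 ≈ 46.4 mm.

46.4 mm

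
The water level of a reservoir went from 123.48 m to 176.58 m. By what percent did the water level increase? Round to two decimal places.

Change: 176.58 − 123.48 = 53.10.
Relative to the original: 53.10 ÷ 123.48 ≈ 43.00%.
So the water level increased by 43.00%.

43.00%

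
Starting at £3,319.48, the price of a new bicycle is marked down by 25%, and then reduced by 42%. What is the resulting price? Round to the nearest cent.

£1,443.97

Each change multiplies by a factor: 0.75 × 0.58 = 0.435.
£3,319.48 × 0.435 = £1443.9738 ≈ £1,443.97.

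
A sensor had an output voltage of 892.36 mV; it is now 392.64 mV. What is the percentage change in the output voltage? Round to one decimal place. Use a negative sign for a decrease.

-56.0%

Change: 392.64 − 892.36 = -499.72.
Relative to the original: -499.72 ÷ 892.36 ≈ -56.0%.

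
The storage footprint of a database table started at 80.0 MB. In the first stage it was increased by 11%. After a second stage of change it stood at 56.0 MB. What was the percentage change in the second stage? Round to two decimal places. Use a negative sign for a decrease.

-36.94%

After the first stage: 80.0 × 1.11 = 88.8.
Second-stage multiplier: 56.0 ÷ 88.8 ≈ 0.630631.
That is a change of -36.94%.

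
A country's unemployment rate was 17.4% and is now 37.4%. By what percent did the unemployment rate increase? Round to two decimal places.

The change is 37.4 − 17.4 = 20.0 percentage points.
Relative to the original 17.4%, that is 20.0 ÷ 17.4 ≈ 114.94%.
So the unemployment rate rose by 114.94%.

114.94%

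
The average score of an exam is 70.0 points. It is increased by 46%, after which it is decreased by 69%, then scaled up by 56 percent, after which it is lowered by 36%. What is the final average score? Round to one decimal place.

31.6 points

Each change multiplies by a factor: 1.46 × 0.31 × 1.56 × 0.64 = 0.45187584.
70.0 × 0.45187584 = 31.6313088 ≈ 31.6.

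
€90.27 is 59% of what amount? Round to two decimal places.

€153.00

€90.27 ÷ 0.59 = €153.00.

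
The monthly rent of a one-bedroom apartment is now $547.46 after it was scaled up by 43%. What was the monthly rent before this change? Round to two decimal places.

The overall multiplier applied was 1.43.
So the original monthly rent was $547.46 ÷ 1.43 ≈ $382.84.

$382.84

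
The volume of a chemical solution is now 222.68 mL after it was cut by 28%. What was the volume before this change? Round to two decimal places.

The overall multiplier applied was 0.72.
So the original volume was 222.68 ÷ 0.72 ≈ 309.28 mL.

309.28 mL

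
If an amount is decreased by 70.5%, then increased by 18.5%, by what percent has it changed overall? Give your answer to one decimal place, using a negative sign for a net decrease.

The combined multiplier is 0.295 × 1.185 = 0.349575.
That corresponds to a decrease of 65.0%.

-65.0%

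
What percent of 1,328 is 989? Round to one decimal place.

989 ÷ 1,328 ≈ 74.5%.

74.5%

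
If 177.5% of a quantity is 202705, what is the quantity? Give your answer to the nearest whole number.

114200

202705 ÷ 1.775 = 114200.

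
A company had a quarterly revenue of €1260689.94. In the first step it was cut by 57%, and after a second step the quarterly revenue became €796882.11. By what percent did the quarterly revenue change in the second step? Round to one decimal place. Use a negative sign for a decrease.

47.0%

After the first step: €1260689.94 × 0.43 = €542096.6742.
Second-step multiplier: €796882.11 ÷ €542096.6742 ≈ 1.47.
That is a change of 47.0%.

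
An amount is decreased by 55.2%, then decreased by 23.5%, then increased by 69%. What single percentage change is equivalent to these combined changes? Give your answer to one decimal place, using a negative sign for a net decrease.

The combined multiplier is 0.448 × 0.765 × 1.69 = 0.5791968.
That corresponds to a decrease of 42.1%.

-42.1%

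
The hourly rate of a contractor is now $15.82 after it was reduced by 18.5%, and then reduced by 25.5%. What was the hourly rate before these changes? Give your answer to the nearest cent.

$26.06

The overall multiplier applied was 0.815 × 0.745 = 0.607175.
So the original hourly rate was $15.82 ÷ 0.607175 ≈ $26.06.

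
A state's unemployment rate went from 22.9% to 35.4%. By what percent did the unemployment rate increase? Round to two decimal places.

The change is 35.4 − 22.9 = 12.5 percentage points.
Relative to the original 22.9%, that is 12.5 ÷ 22.9 ≈ 54.59%.
So the unemployment rate rose by 54.59%.

54.59%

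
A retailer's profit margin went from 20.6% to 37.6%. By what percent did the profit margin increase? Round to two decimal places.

82.52%

The change is 37.6 − 20.6 = 17.0 percentage points.
Relative to the original 20.6%, that is 17.0 ÷ 20.6 ≈ 82.52%.
So the profit margin rose by 82.52%.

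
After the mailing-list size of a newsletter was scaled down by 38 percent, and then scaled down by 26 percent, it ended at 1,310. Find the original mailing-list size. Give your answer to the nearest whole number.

2,855

The overall multiplier applied was 0.62 × 0.74 = 0.4588.
So the original mailing-list size was 1,310 ÷ 0.4588 ≈ 2,855.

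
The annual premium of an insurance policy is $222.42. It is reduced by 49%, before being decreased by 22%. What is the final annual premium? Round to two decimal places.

Each change multiplies by a factor: 0.51 × 0.78 = 0.3978.
$222.42 × 0.3978 = $88.478676 ≈ $88.48.

$88.48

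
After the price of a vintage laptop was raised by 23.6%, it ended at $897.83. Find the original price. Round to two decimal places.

$726.40

The overall multiplier applied was 1.236.
So the original price was $897.83 ÷ 1.236 ≈ $726.40.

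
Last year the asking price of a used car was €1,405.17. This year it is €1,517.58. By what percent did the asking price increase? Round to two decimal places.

Change: €1,517.58 − €1,405.17 = €112.41.
Relative to the original: €112.41 ÷ €1,405.17 ≈ 8.00%.
So the asking price increased by 8.00%.

8.00%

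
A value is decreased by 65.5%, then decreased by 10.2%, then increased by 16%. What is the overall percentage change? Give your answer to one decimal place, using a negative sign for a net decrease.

-64.1%

A 65.5% decrease multiplies by 0.345.
Then a 10.2% decrease: 0.345 × 0.898 = 0.30981.
Then a 16% increase: 0.30981 × 1.16 = 0.3593796.
Overall factor 0.3593796, i.e. -64.1%.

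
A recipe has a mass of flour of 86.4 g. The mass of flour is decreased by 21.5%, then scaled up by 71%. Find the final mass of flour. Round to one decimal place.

Apply the 21.5% decrease: 86.4 × 0.785 = 67.824.
Apply the 71% increase: 67.824 × 1.71 = 115.97904 ≈ 116.0.

116.0 g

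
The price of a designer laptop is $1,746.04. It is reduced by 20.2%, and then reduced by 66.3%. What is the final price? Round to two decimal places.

Each change multiplies by a factor: 0.798 × 0.337 = 0.268926.
$1,746.04 × 0.268926 = $469.55555304 ≈ $469.56.

$469.56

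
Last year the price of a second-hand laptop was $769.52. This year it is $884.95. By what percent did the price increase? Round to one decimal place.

Change: $884.95 − $769.52 = $115.43.
Relative to the original: $115.43 ÷ $769.52 ≈ 15.0%.
So the price increased by 15.0%.

15.0%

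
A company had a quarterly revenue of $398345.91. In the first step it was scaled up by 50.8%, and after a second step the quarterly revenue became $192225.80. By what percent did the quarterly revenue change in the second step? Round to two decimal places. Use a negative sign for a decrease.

-68.00%

After the first step: $398345.91 × 1.508 = $600705.63228.
Second-step multiplier: $192225.80 ÷ $600705.63228 ≈ 0.32.
That is a change of -68.00%.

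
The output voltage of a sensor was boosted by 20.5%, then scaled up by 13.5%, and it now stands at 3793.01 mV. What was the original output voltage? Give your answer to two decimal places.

The overall multiplier applied was 1.205 × 1.135 = 1.367675.
So the original output voltage was 3793.01 ÷ 1.367675 ≈ 2773.33 mV.

2773.33 mV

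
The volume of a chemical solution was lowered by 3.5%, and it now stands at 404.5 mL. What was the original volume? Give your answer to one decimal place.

The overall multiplier applied was 0.965.
So the original volume was 404.5 ÷ 0.965 ≈ 419.2 mL.

419.2 mL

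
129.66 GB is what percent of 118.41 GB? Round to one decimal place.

109.5%

129.66 GB ÷ 118.41 GB ≈ 109.5%.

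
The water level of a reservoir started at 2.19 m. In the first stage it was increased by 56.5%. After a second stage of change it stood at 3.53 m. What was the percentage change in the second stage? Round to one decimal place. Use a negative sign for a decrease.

After the first stage: 2.19 × 1.565 = 3.42735.
Second-stage multiplier: 3.53 ÷ 3.42735 ≈ 1.02995.
That is a change of 3.0%.

3.0%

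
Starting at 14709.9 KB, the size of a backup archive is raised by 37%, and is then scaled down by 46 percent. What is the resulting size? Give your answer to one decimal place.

After the 37% increase: 14709.9 × 1.37 = 20152.563.
Apply the 46% decrease: 20152.563 × 0.54 = 10882.38402 ≈ 10882.4.

10882.4 KB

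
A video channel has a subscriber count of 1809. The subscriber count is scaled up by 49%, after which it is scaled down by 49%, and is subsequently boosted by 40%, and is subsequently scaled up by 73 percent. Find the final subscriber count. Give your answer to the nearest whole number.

After the 49% increase: 1809 × 1.49 = 2695.41.
Apply the 49% decrease: 2695.41 × 0.51 = 1374.6591.
Apply the 40% increase: 1374.6591 × 1.4 = 1924.52274.
Apply the 73% increase: 1924.52274 × 1.73 = 3329.4243402 ≈ 3329.

3329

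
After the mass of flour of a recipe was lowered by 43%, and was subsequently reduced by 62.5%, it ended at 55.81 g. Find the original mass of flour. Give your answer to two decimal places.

Undoing the 62.5% decrease: 55.81 ÷ 0.375 ≈ 148.826667.
Undoing the 43% decrease: 148.826667 ÷ 0.57 ≈ 261.10 g.

261.10 g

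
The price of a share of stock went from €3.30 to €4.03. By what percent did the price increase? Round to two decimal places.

22.12%

Change: €4.03 − €3.30 = €0.73.
Relative to the original: €0.73 ÷ €3.30 ≈ 22.12%.
So the price increased by 22.12%.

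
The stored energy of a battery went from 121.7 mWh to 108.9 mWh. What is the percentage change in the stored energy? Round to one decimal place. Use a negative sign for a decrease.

Change: 108.9 − 121.7 = -12.8.
Relative to the original: -12.8 ÷ 121.7 ≈ -10.5%.

-10.5%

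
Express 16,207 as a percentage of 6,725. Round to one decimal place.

16,207 ÷ 6,725 ≈ 241.0%.

241.0%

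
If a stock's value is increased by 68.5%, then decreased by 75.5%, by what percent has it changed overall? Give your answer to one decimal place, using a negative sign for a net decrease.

-58.7%

The combined multiplier is 1.685 × 0.245 = 0.412825.
That corresponds to a decrease of 58.7%.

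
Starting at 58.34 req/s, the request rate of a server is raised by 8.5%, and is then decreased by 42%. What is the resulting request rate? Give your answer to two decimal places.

36.71 req/s

Each change multiplies by a factor: 1.085 × 0.58 = 0.6293.
58.34 × 0.6293 = 36.713362 ≈ 36.71.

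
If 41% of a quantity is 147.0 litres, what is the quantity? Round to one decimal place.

358.5 litres

147.0 litres ÷ 0.41 ≈ 358.5 litres.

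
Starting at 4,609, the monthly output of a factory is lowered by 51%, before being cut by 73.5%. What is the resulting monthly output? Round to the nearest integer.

598

Each change multiplies by a factor: 0.49 × 0.265 = 0.12985.
4,609 × 0.12985 = 598.47865 ≈ 598.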